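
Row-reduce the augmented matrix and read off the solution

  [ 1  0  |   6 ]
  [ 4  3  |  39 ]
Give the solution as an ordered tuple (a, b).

R2 -> R2 − 4·R1
  [ 1  0  |   6 ]
  [ 0  3  |  15 ]
R2 -> 1/3·R2
  [ 1  0  |  6 ]
  [ 0  1  |  5 ]
Reading off the last column: a = 6, b = 5.

(6, 5)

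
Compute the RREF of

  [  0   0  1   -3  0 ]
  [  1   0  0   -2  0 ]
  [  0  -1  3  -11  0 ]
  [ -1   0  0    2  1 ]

ρ1 ↔ ρ2
  [  1   0  0   -2  0 ]
  [  0   0  1   -3  0 ]
  [  0  -1  3  -11  0 ]
  [ -1   0  0    2  1 ]
ρ4 ← ρ4 + ρ1
  [ 1   0  0   -2  0 ]
  [ 0   0  1   -3  0 ]
  [ 0  -1  3  -11  0 ]
  [ 0   0  0    0  1 ]
ρ2 ↔ ρ3
  [ 1   0  0   -2  0 ]
  [ 0  -1  3  -11  0 ]
  [ 0   0  1   -3  0 ]
  [ 0   0  0    0  1 ]
ρ2 ← -1·ρ2
  [ 1  0   0  -2  0 ]
  [ 0  1  -3  11  0 ]
  [ 0  0   1  -3  0 ]
  [ 0  0   0   0  1 ]
ρ2 ← ρ2 + 3·ρ3
  [ 1  0  0  -2  0 ]
  [ 0  1  0   2  0 ]
  [ 0  0  1  -3  0 ]
  [ 0  0  0   0  1 ]

[[1, 0, 0, -2, 0], [0, 1, 0, 2, 0], [0, 0, 1, -3, 0], [0, 0, 0, 0, 1]]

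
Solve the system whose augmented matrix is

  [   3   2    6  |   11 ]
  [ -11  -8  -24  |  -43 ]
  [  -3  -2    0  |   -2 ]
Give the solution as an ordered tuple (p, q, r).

(1, -1/2, 3/2)

R1 ← 1/3·R1
  [   1  2/3    2  |  11/3 ]
  [ -11   -8  -24  |   -43 ]
  [  -3   -2    0  |    -2 ]
R2 ← R2 + 11·R1
  [  1   2/3   2  |  11/3 ]
  [  0  -2/3  -2  |  -8/3 ]
  [ -3    -2   0  |    -2 ]
R3 ← R3 + 3·R1
  [ 1   2/3   2  |  11/3 ]
  [ 0  -2/3  -2  |  -8/3 ]
  [ 0     0   6  |     9 ]
R2 ← -3/2·R2
  [ 1  2/3  2  |  11/3 ]
  [ 0    1  3  |     4 ]
  [ 0    0  6  |     9 ]
R3 ← 1/6·R3
  [ 1  2/3  2  |  11/3 ]
  [ 0    1  3  |     4 ]
  [ 0    0  1  |   3/2 ]
R2 ← R2 − 3·R3
  [ 1  2/3  2  |  11/3 ]
  [ 0    1  0  |  -1/2 ]
  [ 0    0  1  |   3/2 ]
R1 ← R1 − 2·R3
  [ 1  2/3  0  |   2/3 ]
  [ 0    1  0  |  -1/2 ]
  [ 0    0  1  |   3/2 ]
R1 ← R1 − 2/3·R2
  [ 1  0  0  |     1 ]
  [ 0  1  0  |  -1/2 ]
  [ 0  0  1  |   3/2 ]
Reading off the last column: p = 1, q = -1/2, r = 3/2.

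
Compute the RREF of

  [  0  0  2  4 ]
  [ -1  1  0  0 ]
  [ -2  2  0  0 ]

R1 <-> R2
R1 → -1·R1
R3 → R3 + 2·R1
R2 → 1/2·R2

[[1, -1, 0, 0], [0, 0, 1, 2], [0, 0, 0, 0]]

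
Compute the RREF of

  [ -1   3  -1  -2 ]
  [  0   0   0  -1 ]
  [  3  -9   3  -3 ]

[[1, -3, 1, 0], [0, 0, 0, 1], [0, 0, 0, 0]]

R1 -> -1·R1
R3 -> R3 − 3·R1
R2 -> -1·R2
R3 -> R3 + 9·R2
R1 -> R1 − 2·R2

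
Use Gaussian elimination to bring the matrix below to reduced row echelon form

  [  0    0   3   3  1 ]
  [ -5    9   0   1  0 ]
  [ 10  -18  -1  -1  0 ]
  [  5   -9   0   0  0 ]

Swap R1 and R2.
Multiply R1 by -1/5.
Subtract 10 times R1 from R3.
Subtract 5 times R1 from R4.
Multiply R2 by 1/3.
Add R2 to R3.
Multiply R3 by 1/2.
Subtract R3 from R4.
Multiply R4 by -6.
Subtract 1/6 times R4 from R3.
Subtract 1/3 times R4 from R2.
Subtract R3 from R2.
Add 1/5 times R3 to R1.

[[1, -9/5, 0, 0, 0], [0, 0, 1, 0, 0], [0, 0, 0, 1, 0], [0, 0, 0, 0, 1]]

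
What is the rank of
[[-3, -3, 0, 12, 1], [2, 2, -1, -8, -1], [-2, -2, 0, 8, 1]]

R1 ← -1/3·R1
  [  1   1   0  -4  -1/3 ]
  [  2   2  -1  -8    -1 ]
  [ -2  -2   0   8     1 ]
R2 ← R2 − 2·R1
  [  1   1   0  -4  -1/3 ]
  [  0   0  -1   0  -1/3 ]
  [ -2  -2   0   8     1 ]
R3 ← R3 + 2·R1
  [ 1  1   0  -4  -1/3 ]
  [ 0  0  -1   0  -1/3 ]
  [ 0  0   0   0   1/3 ]
R2 ← -1·R2
  [ 1  1  0  -4  -1/3 ]
  [ 0  0  1   0   1/3 ]
  [ 0  0  0   0   1/3 ]
R3 ← 3·R3
  [ 1  1  0  -4  -1/3 ]
  [ 0  0  1   0   1/3 ]
  [ 0  0  0   0     1 ]
R2 ← R2 − 1/3·R3
  [ 1  1  0  -4  -1/3 ]
  [ 0  0  1   0     0 ]
  [ 0  0  0   0     1 ]
R1 ← R1 + 1/3·R3
  [ 1  1  0  -4  0 ]
  [ 0  0  1   0  0 ]
  [ 0  0  0   0  1 ]
The reduced form has 3 nonzero rows.

rank = 3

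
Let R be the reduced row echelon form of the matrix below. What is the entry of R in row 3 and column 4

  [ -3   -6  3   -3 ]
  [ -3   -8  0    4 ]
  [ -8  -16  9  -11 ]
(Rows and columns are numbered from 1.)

ρ1 → -1/3·ρ1
  [  1    2  -1    1 ]
  [ -3   -8   0    4 ]
  [ -8  -16   9  -11 ]
ρ2 → ρ2 + 3·ρ1
  [  1    2  -1    1 ]
  [  0   -2  -3    7 ]
  [ -8  -16   9  -11 ]
ρ3 → ρ3 + 8·ρ1
  [ 1   2  -1   1 ]
  [ 0  -2  -3   7 ]
  [ 0   0   1  -3 ]
ρ2 → -1/2·ρ2
  [ 1  2   -1     1 ]
  [ 0  1  3/2  -7/2 ]
  [ 0  0    1    -3 ]
ρ2 → ρ2 − 3/2·ρ3
  [ 1  2  -1   1 ]
  [ 0  1   0   1 ]
  [ 0  0   1  -3 ]
ρ1 → ρ1 + ρ3
  [ 1  2  0  -2 ]
  [ 0  1  0   1 ]
  [ 0  0  1  -3 ]
ρ1 → ρ1 − 2·ρ2
  [ 1  0  0  -4 ]
  [ 0  1  0   1 ]
  [ 0  0  1  -3 ]

-3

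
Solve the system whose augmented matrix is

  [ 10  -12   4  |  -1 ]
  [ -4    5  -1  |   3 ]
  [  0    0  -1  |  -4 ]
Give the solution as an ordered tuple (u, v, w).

Multiply ρ1 by 1/10.
  [  1  -6/5  2/5  |  -1/10 ]
  [ -4     5   -1  |      3 ]
  [  0     0   -1  |     -4 ]
Add 4 times ρ1 to ρ2.
  [ 1  -6/5  2/5  |  -1/10 ]
  [ 0   1/5  3/5  |   13/5 ]
  [ 0     0   -1  |     -4 ]
Multiply ρ2 by 5.
  [ 1  -6/5  2/5  |  -1/10 ]
  [ 0     1    3  |     13 ]
  [ 0     0   -1  |     -4 ]
Multiply ρ3 by -1.
  [ 1  -6/5  2/5  |  -1/10 ]
  [ 0     1    3  |     13 ]
  [ 0     0    1  |      4 ]
Subtract 3 times ρ3 from ρ2.
  [ 1  -6/5  2/5  |  -1/10 ]
  [ 0     1    0  |      1 ]
  [ 0     0    1  |      4 ]
Subtract 2/5 times ρ3 from ρ1.
  [ 1  -6/5  0  |  -17/10 ]
  [ 0     1  0  |       1 ]
  [ 0     0  1  |       4 ]
Add 6/5 times ρ2 to ρ1.
  [ 1  0  0  |  -1/2 ]
  [ 0  1  0  |     1 ]
  [ 0  0  1  |     4 ]
Reading off the last column: u = -1/2, v = 1, w = 4.

(-1/2, 1, 4)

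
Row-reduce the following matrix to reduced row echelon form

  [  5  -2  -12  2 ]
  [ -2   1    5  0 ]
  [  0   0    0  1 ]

ρ1 ← 1/5·ρ1
  [  1  -2/5  -12/5  2/5 ]
  [ -2     1      5    0 ]
  [  0     0      0    1 ]
ρ2 ← ρ2 + 2·ρ1
  [ 1  -2/5  -12/5  2/5 ]
  [ 0   1/5    1/5  4/5 ]
  [ 0     0      0    1 ]
ρ2 ← 5·ρ2
  [ 1  -2/5  -12/5  2/5 ]
  [ 0     1      1    4 ]
  [ 0     0      0    1 ]
ρ2 ← ρ2 − 4·ρ3
  [ 1  -2/5  -12/5  2/5 ]
  [ 0     1      1    0 ]
  [ 0     0      0    1 ]
ρ1 ← ρ1 − 2/5·ρ3
  [ 1  -2/5  -12/5  0 ]
  [ 0     1      1  0 ]
  [ 0     0      0  1 ]
ρ1 ← ρ1 + 2/5·ρ2
  [ 1  0  -2  0 ]
  [ 0  1   1  0 ]
  [ 0  0   0  1 ]

[[1, 0, -2, 0], [0, 1, 1, 0], [0, 0, 0, 1]]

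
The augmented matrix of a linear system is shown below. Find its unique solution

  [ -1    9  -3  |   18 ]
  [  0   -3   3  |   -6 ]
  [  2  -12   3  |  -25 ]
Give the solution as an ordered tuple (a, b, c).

ρ1 := -1·ρ1
  [ 1   -9  3  |  -18 ]
  [ 0   -3  3  |   -6 ]
  [ 2  -12  3  |  -25 ]
ρ3 := ρ3 − 2·ρ1
  [ 1  -9   3  |  -18 ]
  [ 0  -3   3  |   -6 ]
  [ 0   6  -3  |   11 ]
ρ2 := -1/3·ρ2
  [ 1  -9   3  |  -18 ]
  [ 0   1  -1  |    2 ]
  [ 0   6  -3  |   11 ]
ρ3 := ρ3 − 6·ρ2
  [ 1  -9   3  |  -18 ]
  [ 0   1  -1  |    2 ]
  [ 0   0   3  |   -1 ]
ρ3 := 1/3·ρ3
  [ 1  -9   3  |   -18 ]
  [ 0   1  -1  |     2 ]
  [ 0   0   1  |  -1/3 ]
ρ2 := ρ2 + ρ3
  [ 1  -9  3  |   -18 ]
  [ 0   1  0  |   5/3 ]
  [ 0   0  1  |  -1/3 ]
ρ1 := ρ1 − 3·ρ3
  [ 1  -9  0  |   -17 ]
  [ 0   1  0  |   5/3 ]
  [ 0   0  1  |  -1/3 ]
ρ1 := ρ1 + 9·ρ2
  [ 1  0  0  |    -2 ]
  [ 0  1  0  |   5/3 ]
  [ 0  0  1  |  -1/3 ]
Reading off the last column: a = -2, b = 5/3, c = -1/3.

(-2, 5/3, -1/3)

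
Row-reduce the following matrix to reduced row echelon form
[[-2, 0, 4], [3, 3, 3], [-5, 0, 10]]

[[1, 0, -2], [0, 1, 3], [0, 0, 0]]

ρ1 ← -1/2·ρ1
  [  1  0  -2 ]
  [  3  3   3 ]
  [ -5  0  10 ]
ρ2 ← ρ2 − 3·ρ1
  [  1  0  -2 ]
  [  0  3   9 ]
  [ -5  0  10 ]
ρ3 ← ρ3 + 5·ρ1
  [ 1  0  -2 ]
  [ 0  3   9 ]
  [ 0  0   0 ]
ρ2 ← 1/3·ρ2
  [ 1  0  -2 ]
  [ 0  1   3 ]
  [ 0  0   0 ]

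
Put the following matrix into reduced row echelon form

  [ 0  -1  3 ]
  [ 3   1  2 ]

r1 ↔ r2
  [ 3   1  2 ]
  [ 0  -1  3 ]
r1 := 1/3·r1
  [ 1  1/3  2/3 ]
  [ 0   -1    3 ]
r2 := -1·r2
  [ 1  1/3  2/3 ]
  [ 0    1   -3 ]
r1 := r1 − 1/3·r2
  [ 1  0  5/3 ]
  [ 0  1   -3 ]

[[1, 0, 5/3], [0, 1, -3]]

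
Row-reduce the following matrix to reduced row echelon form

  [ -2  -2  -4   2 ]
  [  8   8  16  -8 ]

[[1, 1, 2, -1], [0, 0, 0, 0]]

Multiply R1 by -1/2.
  [ 1  1   2  -1 ]
  [ 8  8  16  -8 ]
Subtract 8 times R1 from R2.
  [ 1  1  2  -1 ]
  [ 0  0  0   0 ]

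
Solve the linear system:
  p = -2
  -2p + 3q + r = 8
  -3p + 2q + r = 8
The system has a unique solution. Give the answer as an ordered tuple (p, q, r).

Form the augmented matrix and row-reduce:
  [  1  0  0  |  -2 ]
  [ -2  3  1  |   8 ]
  [ -3  2  1  |   8 ]
R2 ← R2 + 2·R1
R3 ← R3 + 3·R1
R2 ← 1/3·R2
R3 ← R3 − 2·R2
R3 ← 3·R3
R2 ← R2 − 1/3·R3
Reading off the last column: p = -2, q = 2, r = -2.

(-2, 2, -2)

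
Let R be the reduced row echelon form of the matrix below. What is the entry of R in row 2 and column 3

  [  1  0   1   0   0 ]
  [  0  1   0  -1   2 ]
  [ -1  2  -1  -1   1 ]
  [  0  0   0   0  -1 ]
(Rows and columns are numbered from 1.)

0

R3 ← R3 + R1
  [ 1  0  1   0   0 ]
  [ 0  1  0  -1   2 ]
  [ 0  2  0  -1   1 ]
  [ 0  0  0   0  -1 ]
R3 ← R3 − 2·R2
  [ 1  0  1   0   0 ]
  [ 0  1  0  -1   2 ]
  [ 0  0  0   1  -3 ]
  [ 0  0  0   0  -1 ]
R4 ← -1·R4
  [ 1  0  1   0   0 ]
  [ 0  1  0  -1   2 ]
  [ 0  0  0   1  -3 ]
  [ 0  0  0   0   1 ]
R3 ← R3 + 3·R4
  [ 1  0  1   0  0 ]
  [ 0  1  0  -1  2 ]
  [ 0  0  0   1  0 ]
  [ 0  0  0   0  1 ]
R2 ← R2 − 2·R4
  [ 1  0  1   0  0 ]
  [ 0  1  0  -1  0 ]
  [ 0  0  0   1  0 ]
  [ 0  0  0   0  1 ]
R2 ← R2 + R3
  [ 1  0  1  0  0 ]
  [ 0  1  0  0  0 ]
  [ 0  0  0  1  0 ]
  [ 0  0  0  0  1 ]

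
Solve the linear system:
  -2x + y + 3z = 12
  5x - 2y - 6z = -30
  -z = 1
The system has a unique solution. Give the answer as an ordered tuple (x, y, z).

Form the augmented matrix and row-reduce:
  [ -2   1   3  |   12 ]
  [  5  -2  -6  |  -30 ]
  [  0   0  -1  |    1 ]
Multiply r1 by -1/2.
  [ 1  -1/2  -3/2  |   -6 ]
  [ 5    -2    -6  |  -30 ]
  [ 0     0    -1  |    1 ]
Subtract 5 times r1 from r2.
  [ 1  -1/2  -3/2  |  -6 ]
  [ 0   1/2   3/2  |   0 ]
  [ 0     0    -1  |   1 ]
Multiply r2 by 2.
  [ 1  -1/2  -3/2  |  -6 ]
  [ 0     1     3  |   0 ]
  [ 0     0    -1  |   1 ]
Multiply r3 by -1.
  [ 1  -1/2  -3/2  |  -6 ]
  [ 0     1     3  |   0 ]
  [ 0     0     1  |  -1 ]
Subtract 3 times r3 from r2.
  [ 1  -1/2  -3/2  |  -6 ]
  [ 0     1     0  |   3 ]
  [ 0     0     1  |  -1 ]
Add 3/2 times r3 to r1.
  [ 1  -1/2  0  |  -15/2 ]
  [ 0     1  0  |      3 ]
  [ 0     0  1  |     -1 ]
Add 1/2 times r2 to r1.
  [ 1  0  0  |  -6 ]
  [ 0  1  0  |   3 ]
  [ 0  0  1  |  -1 ]
Reading off the last column: x = -6, y = 3, z = -1.

(-6, 3, -1)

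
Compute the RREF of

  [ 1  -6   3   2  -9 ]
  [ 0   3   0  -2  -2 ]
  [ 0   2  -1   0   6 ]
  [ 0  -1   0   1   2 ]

ρ2 -> 1/3·ρ2
  [ 1  -6   3     2    -9 ]
  [ 0   1   0  -2/3  -2/3 ]
  [ 0   2  -1     0     6 ]
  [ 0  -1   0     1     2 ]
ρ3 -> ρ3 − 2·ρ2
  [ 1  -6   3     2    -9 ]
  [ 0   1   0  -2/3  -2/3 ]
  [ 0   0  -1   4/3  22/3 ]
  [ 0  -1   0     1     2 ]
ρ4 -> ρ4 + ρ2
  [ 1  -6   3     2    -9 ]
  [ 0   1   0  -2/3  -2/3 ]
  [ 0   0  -1   4/3  22/3 ]
  [ 0   0   0   1/3   4/3 ]
ρ3 -> -1·ρ3
  [ 1  -6  3     2     -9 ]
  [ 0   1  0  -2/3   -2/3 ]
  [ 0   0  1  -4/3  -22/3 ]
  [ 0   0  0   1/3    4/3 ]
ρ4 -> 3·ρ4
  [ 1  -6  3     2     -9 ]
  [ 0   1  0  -2/3   -2/3 ]
  [ 0   0  1  -4/3  -22/3 ]
  [ 0   0  0     1      4 ]
ρ3 -> ρ3 + 4/3·ρ4
  [ 1  -6  3     2    -9 ]
  [ 0   1  0  -2/3  -2/3 ]
  [ 0   0  1     0    -2 ]
  [ 0   0  0     1     4 ]
ρ2 -> ρ2 + 2/3·ρ4
  [ 1  -6  3  2  -9 ]
  [ 0   1  0  0   2 ]
  [ 0   0  1  0  -2 ]
  [ 0   0  0  1   4 ]
ρ1 -> ρ1 − 2·ρ4
  [ 1  -6  3  0  -17 ]
  [ 0   1  0  0    2 ]
  [ 0   0  1  0   -2 ]
  [ 0   0  0  1    4 ]
ρ1 -> ρ1 − 3·ρ3
  [ 1  -6  0  0  -11 ]
  [ 0   1  0  0    2 ]
  [ 0   0  1  0   -2 ]
  [ 0   0  0  1    4 ]
ρ1 -> ρ1 + 6·ρ2
  [ 1  0  0  0   1 ]
  [ 0  1  0  0   2 ]
  [ 0  0  1  0  -2 ]
  [ 0  0  0  1   4 ]

[[1, 0, 0, 0, 1], [0, 1, 0, 0, 2], [0, 0, 1, 0, -2], [0, 0, 0, 1, 4]]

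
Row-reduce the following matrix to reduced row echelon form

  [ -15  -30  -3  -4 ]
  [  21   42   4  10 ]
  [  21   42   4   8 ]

[[1, 2, 0, 0], [0, 0, 1, 0], [0, 0, 0, 1]]

R1 → -1/15·R1
  [  1   2  1/5  4/15 ]
  [ 21  42    4    10 ]
  [ 21  42    4     8 ]
R2 → R2 − 21·R1
  [  1   2   1/5  4/15 ]
  [  0   0  -1/5  22/5 ]
  [ 21  42     4     8 ]
R3 → R3 − 21·R1
  [ 1  2   1/5  4/15 ]
  [ 0  0  -1/5  22/5 ]
  [ 0  0  -1/5  12/5 ]
R2 → -5·R2
  [ 1  2   1/5  4/15 ]
  [ 0  0     1   -22 ]
  [ 0  0  -1/5  12/5 ]
R3 → R3 + 1/5·R2
  [ 1  2  1/5  4/15 ]
  [ 0  0    1   -22 ]
  [ 0  0    0    -2 ]
R3 → -1/2·R3
  [ 1  2  1/5  4/15 ]
  [ 0  0    1   -22 ]
  [ 0  0    0     1 ]
R2 → R2 + 22·R3
  [ 1  2  1/5  4/15 ]
  [ 0  0    1     0 ]
  [ 0  0    0     1 ]
R1 → R1 − 4/15·R3
  [ 1  2  1/5  0 ]
  [ 0  0    1  0 ]
  [ 0  0    0  1 ]
R1 → R1 − 1/5·R2
  [ 1  2  0  0 ]
  [ 0  0  1  0 ]
  [ 0  0  0  1 ]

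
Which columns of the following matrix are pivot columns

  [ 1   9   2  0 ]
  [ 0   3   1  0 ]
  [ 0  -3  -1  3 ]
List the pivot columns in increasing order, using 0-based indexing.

0, 1, 3

R2 -> 1/3·R2
R3 -> R3 + 3·R2
R3 -> 1/3·R3
R1 -> R1 − 9·R2
Pivot columns are the columns containing a leading 1.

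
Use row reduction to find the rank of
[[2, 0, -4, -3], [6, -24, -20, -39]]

ρ1 := 1/2·ρ1
  [ 1    0   -2  -3/2 ]
  [ 6  -24  -20   -39 ]
ρ2 := ρ2 − 6·ρ1
  [ 1    0  -2  -3/2 ]
  [ 0  -24  -8   -30 ]
ρ2 := -1/24·ρ2
  [ 1  0   -2  -3/2 ]
  [ 0  1  1/3   5/4 ]
The reduced form has 2 nonzero rows.

rank = 2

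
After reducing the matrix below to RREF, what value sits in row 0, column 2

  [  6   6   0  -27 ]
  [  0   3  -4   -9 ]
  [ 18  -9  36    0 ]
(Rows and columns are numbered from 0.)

4/3

Multiply ρ1 by 1/6.
Subtract 18 times ρ1 from ρ3.
Multiply ρ2 by 1/3.
Add 27 times ρ2 to ρ3.
Subtract ρ2 from ρ1.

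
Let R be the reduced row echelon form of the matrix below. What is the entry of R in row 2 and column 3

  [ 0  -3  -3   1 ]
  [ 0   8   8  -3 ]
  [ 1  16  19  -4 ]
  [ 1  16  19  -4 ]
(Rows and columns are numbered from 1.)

ρ1 <=> ρ3
  [ 1  16  19  -4 ]
  [ 0   8   8  -3 ]
  [ 0  -3  -3   1 ]
  [ 1  16  19  -4 ]
ρ4 ← ρ4 − ρ1
  [ 1  16  19  -4 ]
  [ 0   8   8  -3 ]
  [ 0  -3  -3   1 ]
  [ 0   0   0   0 ]
ρ2 ← 1/8·ρ2
  [ 1  16  19    -4 ]
  [ 0   1   1  -3/8 ]
  [ 0  -3  -3     1 ]
  [ 0   0   0     0 ]
ρ3 ← ρ3 + 3·ρ2
  [ 1  16  19    -4 ]
  [ 0   1   1  -3/8 ]
  [ 0   0   0  -1/8 ]
  [ 0   0   0     0 ]
ρ3 ← -8·ρ3
  [ 1  16  19    -4 ]
  [ 0   1   1  -3/8 ]
  [ 0   0   0     1 ]
  [ 0   0   0     0 ]
ρ2 ← ρ2 + 3/8·ρ3
  [ 1  16  19  -4 ]
  [ 0   1   1   0 ]
  [ 0   0   0   1 ]
  [ 0   0   0   0 ]
ρ1 ← ρ1 + 4·ρ3
  [ 1  16  19  0 ]
  [ 0   1   1  0 ]
  [ 0   0   0  1 ]
  [ 0   0   0  0 ]
ρ1 ← ρ1 − 16·ρ2
  [ 1  0  3  0 ]
  [ 0  1  1  0 ]
  [ 0  0  0  1 ]
  [ 0  0  0  0 ]

1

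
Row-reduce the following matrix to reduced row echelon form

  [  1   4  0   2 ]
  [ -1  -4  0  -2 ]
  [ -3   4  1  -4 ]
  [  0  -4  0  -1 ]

[[1, 0, 0, 1], [0, 1, 0, 1/4], [0, 0, 1, -2], [0, 0, 0, 0]]

Add r1 to r2.
  [  1   4  0   2 ]
  [  0   0  0   0 ]
  [ -3   4  1  -4 ]
  [  0  -4  0  -1 ]
Add 3 times r1 to r3.
  [ 1   4  0   2 ]
  [ 0   0  0   0 ]
  [ 0  16  1   2 ]
  [ 0  -4  0  -1 ]
Swap r2 and r3.
  [ 1   4  0   2 ]
  [ 0  16  1   2 ]
  [ 0   0  0   0 ]
  [ 0  -4  0  -1 ]
Multiply r2 by 1/16.
  [ 1   4     0    2 ]
  [ 0   1  1/16  1/8 ]
  [ 0   0     0    0 ]
  [ 0  -4     0   -1 ]
Add 4 times r2 to r4.
  [ 1  4     0     2 ]
  [ 0  1  1/16   1/8 ]
  [ 0  0     0     0 ]
  [ 0  0   1/4  -1/2 ]
Swap r3 and r4.
  [ 1  4     0     2 ]
  [ 0  1  1/16   1/8 ]
  [ 0  0   1/4  -1/2 ]
  [ 0  0     0     0 ]
Multiply r3 by 4.
  [ 1  4     0    2 ]
  [ 0  1  1/16  1/8 ]
  [ 0  0     1   -2 ]
  [ 0  0     0    0 ]
Subtract 1/16 times r3 from r2.
  [ 1  4  0    2 ]
  [ 0  1  0  1/4 ]
  [ 0  0  1   -2 ]
  [ 0  0  0    0 ]
Subtract 4 times r2 from r1.
  [ 1  0  0    1 ]
  [ 0  1  0  1/4 ]
  [ 0  0  1   -2 ]
  [ 0  0  0    0 ]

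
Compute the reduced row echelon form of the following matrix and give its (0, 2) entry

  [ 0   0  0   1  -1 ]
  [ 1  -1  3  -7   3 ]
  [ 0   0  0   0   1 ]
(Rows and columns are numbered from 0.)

r1 <-> r2
  [ 1  -1  3  -7   3 ]
  [ 0   0  0   1  -1 ]
  [ 0   0  0   0   1 ]
r2 -> r2 + r3
  [ 1  -1  3  -7  3 ]
  [ 0   0  0   1  0 ]
  [ 0   0  0   0  1 ]
r1 -> r1 − 3·r3
  [ 1  -1  3  -7  0 ]
  [ 0   0  0   1  0 ]
  [ 0   0  0   0  1 ]
r1 -> r1 + 7·r2
  [ 1  -1  3  0  0 ]
  [ 0   0  0  1  0 ]
  [ 0   0  0  0  1 ]

3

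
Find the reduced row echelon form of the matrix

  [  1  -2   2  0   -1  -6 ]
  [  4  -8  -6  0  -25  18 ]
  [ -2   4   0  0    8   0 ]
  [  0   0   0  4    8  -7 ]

[[1, -2, 0, 0, -4, 0], [0, 0, 1, 0, 3/2, -3], [0, 0, 0, 1, 2, -7/4], [0, 0, 0, 0, 0, 0]]

R2 -> R2 − 4·R1
  [  1  -2    2  0   -1  -6 ]
  [  0   0  -14  0  -21  42 ]
  [ -2   4    0  0    8   0 ]
  [  0   0    0  4    8  -7 ]
R3 -> R3 + 2·R1
  [ 1  -2    2  0   -1   -6 ]
  [ 0   0  -14  0  -21   42 ]
  [ 0   0    4  0    6  -12 ]
  [ 0   0    0  4    8   -7 ]
R2 -> -1/14·R2
  [ 1  -2  2  0   -1   -6 ]
  [ 0   0  1  0  3/2   -3 ]
  [ 0   0  4  0    6  -12 ]
  [ 0   0  0  4    8   -7 ]
R3 -> R3 − 4·R2
  [ 1  -2  2  0   -1  -6 ]
  [ 0   0  1  0  3/2  -3 ]
  [ 0   0  0  0    0   0 ]
  [ 0   0  0  4    8  -7 ]
R3 <-> R4
  [ 1  -2  2  0   -1  -6 ]
  [ 0   0  1  0  3/2  -3 ]
  [ 0   0  0  4    8  -7 ]
  [ 0   0  0  0    0   0 ]
R3 -> 1/4·R3
  [ 1  -2  2  0   -1    -6 ]
  [ 0   0  1  0  3/2    -3 ]
  [ 0   0  0  1    2  -7/4 ]
  [ 0   0  0  0    0     0 ]
R1 -> R1 − 2·R2
  [ 1  -2  0  0   -4     0 ]
  [ 0   0  1  0  3/2    -3 ]
  [ 0   0  0  1    2  -7/4 ]
  [ 0   0  0  0    0     0 ]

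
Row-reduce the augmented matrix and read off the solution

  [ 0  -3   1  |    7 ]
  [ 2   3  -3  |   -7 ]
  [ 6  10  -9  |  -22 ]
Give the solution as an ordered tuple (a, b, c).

(4, -1, 4)

Swap R1 and R2.
Multiply R1 by 1/2.
Subtract 6 times R1 from R3.
Multiply R2 by -1/3.
Subtract R2 from R3.
Multiply R3 by 3.
Add 1/3 times R3 to R2.
Add 3/2 times R3 to R1.
Subtract 3/2 times R2 from R1.
Reading off the last column: a = 4, b = -1, c = 4.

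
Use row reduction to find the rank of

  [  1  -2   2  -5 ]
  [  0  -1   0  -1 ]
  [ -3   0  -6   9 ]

rank = 2

R3 → R3 + 3·R1
  [ 1  -2  2  -5 ]
  [ 0  -1  0  -1 ]
  [ 0  -6  0  -6 ]
R2 → -1·R2
  [ 1  -2  2  -5 ]
  [ 0   1  0   1 ]
  [ 0  -6  0  -6 ]
R3 → R3 + 6·R2
  [ 1  -2  2  -5 ]
  [ 0   1  0   1 ]
  [ 0   0  0   0 ]
R1 → R1 + 2·R2
  [ 1  0  2  -3 ]
  [ 0  1  0   1 ]
  [ 0  0  0   0 ]
The reduced form has 2 nonzero rows.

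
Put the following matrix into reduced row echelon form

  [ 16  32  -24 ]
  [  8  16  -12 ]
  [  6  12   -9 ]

R1 → 1/16·R1
  [ 1   2  -3/2 ]
  [ 8  16   -12 ]
  [ 6  12    -9 ]
R2 → R2 − 8·R1
  [ 1   2  -3/2 ]
  [ 0   0     0 ]
  [ 6  12    -9 ]
R3 → R3 − 6·R1
  [ 1  2  -3/2 ]
  [ 0  0     0 ]
  [ 0  0     0 ]

[[1, 2, -3/2], [0, 0, 0], [0, 0, 0]]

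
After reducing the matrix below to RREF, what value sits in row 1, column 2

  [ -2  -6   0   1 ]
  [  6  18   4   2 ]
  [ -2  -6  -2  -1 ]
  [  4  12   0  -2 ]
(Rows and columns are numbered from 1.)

R1 -> -1/2·R1
  [  1   3   0  -1/2 ]
  [  6  18   4     2 ]
  [ -2  -6  -2    -1 ]
  [  4  12   0    -2 ]
R2 -> R2 − 6·R1
  [  1   3   0  -1/2 ]
  [  0   0   4     5 ]
  [ -2  -6  -2    -1 ]
  [  4  12   0    -2 ]
R3 -> R3 + 2·R1
  [ 1   3   0  -1/2 ]
  [ 0   0   4     5 ]
  [ 0   0  -2    -2 ]
  [ 4  12   0    -2 ]
R4 -> R4 − 4·R1
  [ 1  3   0  -1/2 ]
  [ 0  0   4     5 ]
  [ 0  0  -2    -2 ]
  [ 0  0   0     0 ]
R2 -> 1/4·R2
  [ 1  3   0  -1/2 ]
  [ 0  0   1   5/4 ]
  [ 0  0  -2    -2 ]
  [ 0  0   0     0 ]
R3 -> R3 + 2·R2
  [ 1  3  0  -1/2 ]
  [ 0  0  1   5/4 ]
  [ 0  0  0   1/2 ]
  [ 0  0  0     0 ]
R3 -> 2·R3
  [ 1  3  0  -1/2 ]
  [ 0  0  1   5/4 ]
  [ 0  0  0     1 ]
  [ 0  0  0     0 ]
R2 -> R2 − 5/4·R3
  [ 1  3  0  -1/2 ]
  [ 0  0  1     0 ]
  [ 0  0  0     1 ]
  [ 0  0  0     0 ]
R1 -> R1 + 1/2·R3
  [ 1  3  0  0 ]
  [ 0  0  1  0 ]
  [ 0  0  0  1 ]
  [ 0  0  0  0 ]

3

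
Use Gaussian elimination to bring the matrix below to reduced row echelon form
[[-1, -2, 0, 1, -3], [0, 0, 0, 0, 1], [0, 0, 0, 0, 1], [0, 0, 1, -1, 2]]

[[1, 2, 0, -1, 0], [0, 0, 1, -1, 0], [0, 0, 0, 0, 1], [0, 0, 0, 0, 0]]

Multiply ρ1 by -1.
  [ 1  2  0  -1  3 ]
  [ 0  0  0   0  1 ]
  [ 0  0  0   0  1 ]
  [ 0  0  1  -1  2 ]
Swap ρ2 and ρ4.
  [ 1  2  0  -1  3 ]
  [ 0  0  1  -1  2 ]
  [ 0  0  0   0  1 ]
  [ 0  0  0   0  1 ]
Subtract ρ3 from ρ4.
  [ 1  2  0  -1  3 ]
  [ 0  0  1  -1  2 ]
  [ 0  0  0   0  1 ]
  [ 0  0  0   0  0 ]
Subtract 2 times ρ3 from ρ2.
  [ 1  2  0  -1  3 ]
  [ 0  0  1  -1  0 ]
  [ 0  0  0   0  1 ]
  [ 0  0  0   0  0 ]
Subtract 3 times ρ3 from ρ1.
  [ 1  2  0  -1  0 ]
  [ 0  0  1  -1  0 ]
  [ 0  0  0   0  1 ]
  [ 0  0  0   0  0 ]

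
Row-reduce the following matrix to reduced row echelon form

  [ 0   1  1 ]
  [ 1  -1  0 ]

R1 <-> R2
  [ 1  -1  0 ]
  [ 0   1  1 ]
R1 ← R1 + R2
  [ 1  0  1 ]
  [ 0  1  1 ]

[[1, 0, 1], [0, 1, 1]]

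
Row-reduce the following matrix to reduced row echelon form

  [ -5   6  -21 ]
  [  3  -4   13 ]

[[1, 0, 3], [0, 1, -1]]

Multiply r1 by -1/5.
  [ 1  -6/5  21/5 ]
  [ 3    -4    13 ]
Subtract 3 times r1 from r2.
  [ 1  -6/5  21/5 ]
  [ 0  -2/5   2/5 ]
Multiply r2 by -5/2.
  [ 1  -6/5  21/5 ]
  [ 0     1    -1 ]
Add 6/5 times r2 to r1.
  [ 1  0   3 ]
  [ 0  1  -1 ]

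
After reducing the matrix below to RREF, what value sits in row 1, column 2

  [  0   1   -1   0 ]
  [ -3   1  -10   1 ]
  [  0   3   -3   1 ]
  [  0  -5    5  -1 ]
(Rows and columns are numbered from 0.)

-1

ρ1 <-> ρ2
  [ -3   1  -10   1 ]
  [  0   1   -1   0 ]
  [  0   3   -3   1 ]
  [  0  -5    5  -1 ]
ρ1 -> -1/3·ρ1
  [ 1  -1/3  10/3  -1/3 ]
  [ 0     1    -1     0 ]
  [ 0     3    -3     1 ]
  [ 0    -5     5    -1 ]
ρ3 -> ρ3 − 3·ρ2
  [ 1  -1/3  10/3  -1/3 ]
  [ 0     1    -1     0 ]
  [ 0     0     0     1 ]
  [ 0    -5     5    -1 ]
ρ4 -> ρ4 + 5·ρ2
  [ 1  -1/3  10/3  -1/3 ]
  [ 0     1    -1     0 ]
  [ 0     0     0     1 ]
  [ 0     0     0    -1 ]
ρ4 -> ρ4 + ρ3
  [ 1  -1/3  10/3  -1/3 ]
  [ 0     1    -1     0 ]
  [ 0     0     0     1 ]
  [ 0     0     0     0 ]
ρ1 -> ρ1 + 1/3·ρ3
  [ 1  -1/3  10/3  0 ]
  [ 0     1    -1  0 ]
  [ 0     0     0  1 ]
  [ 0     0     0  0 ]
ρ1 -> ρ1 + 1/3·ρ2
  [ 1  0   3  0 ]
  [ 0  1  -1  0 ]
  [ 0  0   0  1 ]
  [ 0  0   0  0 ]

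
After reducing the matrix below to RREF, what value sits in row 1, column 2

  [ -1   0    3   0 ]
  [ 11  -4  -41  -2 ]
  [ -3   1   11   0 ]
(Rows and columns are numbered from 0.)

R1 ← -1·R1
R2 ← R2 − 11·R1
R3 ← R3 + 3·R1
R2 ← -1/4·R2
R3 ← R3 − R2
R3 ← -2·R3
R2 ← R2 − 1/2·R3

2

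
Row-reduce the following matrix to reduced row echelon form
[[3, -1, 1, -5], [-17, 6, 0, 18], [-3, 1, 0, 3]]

Multiply r1 by 1/3.
  [   1  -1/3  1/3  -5/3 ]
  [ -17     6    0    18 ]
  [  -3     1    0     3 ]
Add 17 times r1 to r2.
  [  1  -1/3   1/3   -5/3 ]
  [  0   1/3  17/3  -31/3 ]
  [ -3     1     0      3 ]
Add 3 times r1 to r3.
  [ 1  -1/3   1/3   -5/3 ]
  [ 0   1/3  17/3  -31/3 ]
  [ 0     0     1     -2 ]
Multiply r2 by 3.
  [ 1  -1/3  1/3  -5/3 ]
  [ 0     1   17   -31 ]
  [ 0     0    1    -2 ]
Subtract 17 times r3 from r2.
  [ 1  -1/3  1/3  -5/3 ]
  [ 0     1    0     3 ]
  [ 0     0    1    -2 ]
Subtract 1/3 times r3 from r1.
  [ 1  -1/3  0  -1 ]
  [ 0     1  0   3 ]
  [ 0     0  1  -2 ]
Add 1/3 times r2 to r1.
  [ 1  0  0   0 ]
  [ 0  1  0   3 ]
  [ 0  0  1  -2 ]

[[1, 0, 0, 0], [0, 1, 0, 3], [0, 0, 1, -2]]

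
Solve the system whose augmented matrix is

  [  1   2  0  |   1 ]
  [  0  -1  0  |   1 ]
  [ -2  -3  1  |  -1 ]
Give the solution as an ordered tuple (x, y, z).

(3, -1, 2)

R3 := R3 + 2·R1
  [ 1   2  0  |  1 ]
  [ 0  -1  0  |  1 ]
  [ 0   1  1  |  1 ]
R2 := -1·R2
  [ 1  2  0  |   1 ]
  [ 0  1  0  |  -1 ]
  [ 0  1  1  |   1 ]
R3 := R3 − R2
  [ 1  2  0  |   1 ]
  [ 0  1  0  |  -1 ]
  [ 0  0  1  |   2 ]
R1 := R1 − 2·R2
  [ 1  0  0  |   3 ]
  [ 0  1  0  |  -1 ]
  [ 0  0  1  |   2 ]
Reading off the last column: x = 3, y = -1, z = 2.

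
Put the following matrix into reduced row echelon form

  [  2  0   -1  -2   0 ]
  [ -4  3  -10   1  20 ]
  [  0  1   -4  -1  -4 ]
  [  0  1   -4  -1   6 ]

r1 ← 1/2·r1
  [  1  0  -1/2  -1   0 ]
  [ -4  3   -10   1  20 ]
  [  0  1    -4  -1  -4 ]
  [  0  1    -4  -1   6 ]
r2 ← r2 + 4·r1
  [ 1  0  -1/2  -1   0 ]
  [ 0  3   -12  -3  20 ]
  [ 0  1    -4  -1  -4 ]
  [ 0  1    -4  -1   6 ]
r2 ← 1/3·r2
  [ 1  0  -1/2  -1     0 ]
  [ 0  1    -4  -1  20/3 ]
  [ 0  1    -4  -1    -4 ]
  [ 0  1    -4  -1     6 ]
r3 ← r3 − r2
  [ 1  0  -1/2  -1      0 ]
  [ 0  1    -4  -1   20/3 ]
  [ 0  0     0   0  -32/3 ]
  [ 0  1    -4  -1      6 ]
r4 ← r4 − r2
  [ 1  0  -1/2  -1      0 ]
  [ 0  1    -4  -1   20/3 ]
  [ 0  0     0   0  -32/3 ]
  [ 0  0     0   0   -2/3 ]
r3 ← -3/32·r3
  [ 1  0  -1/2  -1     0 ]
  [ 0  1    -4  -1  20/3 ]
  [ 0  0     0   0     1 ]
  [ 0  0     0   0  -2/3 ]
r4 ← r4 + 2/3·r3
  [ 1  0  -1/2  -1     0 ]
  [ 0  1    -4  -1  20/3 ]
  [ 0  0     0   0     1 ]
  [ 0  0     0   0     0 ]
r2 ← r2 − 20/3·r3
  [ 1  0  -1/2  -1  0 ]
  [ 0  1    -4  -1  0 ]
  [ 0  0     0   0  1 ]
  [ 0  0     0   0  0 ]

[[1, 0, -1/2, -1, 0], [0, 1, -4, -1, 0], [0, 0, 0, 0, 1], [0, 0, 0, 0, 0]]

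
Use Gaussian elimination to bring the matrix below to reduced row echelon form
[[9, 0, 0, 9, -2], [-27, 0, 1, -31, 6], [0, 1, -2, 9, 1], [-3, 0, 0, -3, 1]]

[[1, 0, 0, 1, 0], [0, 1, 0, 1, 0], [0, 0, 1, -4, 0], [0, 0, 0, 0, 1]]

r1 -> 1/9·r1
  [   1  0   0    1  -2/9 ]
  [ -27  0   1  -31     6 ]
  [   0  1  -2    9     1 ]
  [  -3  0   0   -3     1 ]
r2 -> r2 + 27·r1
  [  1  0   0   1  -2/9 ]
  [  0  0   1  -4     0 ]
  [  0  1  -2   9     1 ]
  [ -3  0   0  -3     1 ]
r4 -> r4 + 3·r1
  [ 1  0   0   1  -2/9 ]
  [ 0  0   1  -4     0 ]
  [ 0  1  -2   9     1 ]
  [ 0  0   0   0   1/3 ]
r2 <=> r3
  [ 1  0   0   1  -2/9 ]
  [ 0  1  -2   9     1 ]
  [ 0  0   1  -4     0 ]
  [ 0  0   0   0   1/3 ]
r4 -> 3·r4
  [ 1  0   0   1  -2/9 ]
  [ 0  1  -2   9     1 ]
  [ 0  0   1  -4     0 ]
  [ 0  0   0   0     1 ]
r2 -> r2 − r4
  [ 1  0   0   1  -2/9 ]
  [ 0  1  -2   9     0 ]
  [ 0  0   1  -4     0 ]
  [ 0  0   0   0     1 ]
r1 -> r1 + 2/9·r4
  [ 1  0   0   1  0 ]
  [ 0  1  -2   9  0 ]
  [ 0  0   1  -4  0 ]
  [ 0  0   0   0  1 ]
r2 -> r2 + 2·r3
  [ 1  0  0   1  0 ]
  [ 0  1  0   1  0 ]
  [ 0  0  1  -4  0 ]
  [ 0  0  0   0  1 ]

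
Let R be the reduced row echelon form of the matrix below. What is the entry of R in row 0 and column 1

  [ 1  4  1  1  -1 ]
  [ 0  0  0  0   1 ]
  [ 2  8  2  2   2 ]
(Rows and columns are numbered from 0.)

r3 := r3 − 2·r1
r3 := r3 − 4·r2
r1 := r1 + r2

4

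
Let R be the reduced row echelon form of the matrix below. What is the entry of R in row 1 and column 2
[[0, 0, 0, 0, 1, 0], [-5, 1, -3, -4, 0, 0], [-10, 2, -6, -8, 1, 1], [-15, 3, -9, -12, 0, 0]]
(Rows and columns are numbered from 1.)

r1 <=> r2
r1 -> -1/5·r1
r3 -> r3 + 10·r1
r4 -> r4 + 15·r1
r3 -> r3 − r2

-1/5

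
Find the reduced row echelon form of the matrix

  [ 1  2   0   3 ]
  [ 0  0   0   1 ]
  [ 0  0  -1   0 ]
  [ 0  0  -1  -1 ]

[[1, 2, 0, 0], [0, 0, 1, 0], [0, 0, 0, 1], [0, 0, 0, 0]]

Swap R2 and R3.
Multiply R2 by -1.
Add R2 to R4.
Add R3 to R4.
Subtract 3 times R3 from R1.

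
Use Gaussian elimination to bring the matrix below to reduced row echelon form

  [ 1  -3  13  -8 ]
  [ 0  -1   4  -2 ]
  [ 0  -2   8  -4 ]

r2 := -1·r2
  [ 1  -3  13  -8 ]
  [ 0   1  -4   2 ]
  [ 0  -2   8  -4 ]
r3 := r3 + 2·r2
  [ 1  -3  13  -8 ]
  [ 0   1  -4   2 ]
  [ 0   0   0   0 ]
r1 := r1 + 3·r2
  [ 1  0   1  -2 ]
  [ 0  1  -4   2 ]
  [ 0  0   0   0 ]

[[1, 0, 1, -2], [0, 1, -4, 2], [0, 0, 0, 0]]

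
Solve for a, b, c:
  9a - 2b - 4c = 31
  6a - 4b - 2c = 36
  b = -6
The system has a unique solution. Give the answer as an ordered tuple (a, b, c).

Form the augmented matrix and row-reduce:
  [ 9  -2  -4  |  31 ]
  [ 6  -4  -2  |  36 ]
  [ 0   1   0  |  -6 ]
Multiply R1 by 1/9.
Subtract 6 times R1 from R2.
Multiply R2 by -3/8.
Subtract R2 from R3.
Multiply R3 by 4.
Add 1/4 times R3 to R2.
Add 4/9 times R3 to R1.
Add 2/9 times R2 to R1.
Reading off the last column: a = 5/3, b = -6, c = -1.

(5/3, -6, -1)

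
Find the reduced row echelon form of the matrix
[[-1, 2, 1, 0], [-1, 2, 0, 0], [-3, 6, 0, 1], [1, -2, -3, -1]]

[[1, -2, 0, 0], [0, 0, 1, 0], [0, 0, 0, 1], [0, 0, 0, 0]]

Multiply R1 by -1.
Add R1 to R2.
Add 3 times R1 to R3.
Subtract R1 from R4.
Multiply R2 by -1.
Add 3 times R2 to R3.
Add 2 times R2 to R4.
Add R3 to R4.
Add R2 to R1.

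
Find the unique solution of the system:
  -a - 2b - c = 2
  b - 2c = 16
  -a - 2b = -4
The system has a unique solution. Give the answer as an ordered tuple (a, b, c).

Form the augmented matrix and row-reduce:
  [ -1  -2  -1  |   2 ]
  [  0   1  -2  |  16 ]
  [ -1  -2   0  |  -4 ]
Multiply r1 by -1.
  [  1   2   1  |  -2 ]
  [  0   1  -2  |  16 ]
  [ -1  -2   0  |  -4 ]
Add r1 to r3.
  [ 1  2   1  |  -2 ]
  [ 0  1  -2  |  16 ]
  [ 0  0   1  |  -6 ]
Add 2 times r3 to r2.
  [ 1  2  1  |  -2 ]
  [ 0  1  0  |   4 ]
  [ 0  0  1  |  -6 ]
Subtract r3 from r1.
  [ 1  2  0  |   4 ]
  [ 0  1  0  |   4 ]
  [ 0  0  1  |  -6 ]
Subtract 2 times r2 from r1.
  [ 1  0  0  |  -4 ]
  [ 0  1  0  |   4 ]
  [ 0  0  1  |  -6 ]
Reading off the last column: a = -4, b = 4, c = -6.

(-4, 4, -6)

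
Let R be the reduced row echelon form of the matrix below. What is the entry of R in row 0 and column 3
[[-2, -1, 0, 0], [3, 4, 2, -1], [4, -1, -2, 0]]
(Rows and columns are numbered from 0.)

-1

R1 -> -1/2·R1
  [ 1  1/2   0   0 ]
  [ 3    4   2  -1 ]
  [ 4   -1  -2   0 ]
R2 -> R2 − 3·R1
  [ 1  1/2   0   0 ]
  [ 0  5/2   2  -1 ]
  [ 4   -1  -2   0 ]
R3 -> R3 − 4·R1
  [ 1  1/2   0   0 ]
  [ 0  5/2   2  -1 ]
  [ 0   -3  -2   0 ]
R2 -> 2/5·R2
  [ 1  1/2    0     0 ]
  [ 0    1  4/5  -2/5 ]
  [ 0   -3   -2     0 ]
R3 -> R3 + 3·R2
  [ 1  1/2    0     0 ]
  [ 0    1  4/5  -2/5 ]
  [ 0    0  2/5  -6/5 ]
R3 -> 5/2·R3
  [ 1  1/2    0     0 ]
  [ 0    1  4/5  -2/5 ]
  [ 0    0    1    -3 ]
R2 -> R2 − 4/5·R3
  [ 1  1/2  0   0 ]
  [ 0    1  0   2 ]
  [ 0    0  1  -3 ]
R1 -> R1 − 1/2·R2
  [ 1  0  0  -1 ]
  [ 0  1  0   2 ]
  [ 0  0  1  -3 ]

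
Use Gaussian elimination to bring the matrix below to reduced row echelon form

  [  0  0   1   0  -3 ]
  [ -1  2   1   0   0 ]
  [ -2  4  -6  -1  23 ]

[[1, -2, 0, 0, -3], [0, 0, 1, 0, -3], [0, 0, 0, 1, 1]]

ρ1 <=> ρ2
  [ -1  2   1   0   0 ]
  [  0  0   1   0  -3 ]
  [ -2  4  -6  -1  23 ]
ρ1 -> -1·ρ1
  [  1  -2  -1   0   0 ]
  [  0   0   1   0  -3 ]
  [ -2   4  -6  -1  23 ]
ρ3 -> ρ3 + 2·ρ1
  [ 1  -2  -1   0   0 ]
  [ 0   0   1   0  -3 ]
  [ 0   0  -8  -1  23 ]
ρ3 -> ρ3 + 8·ρ2
  [ 1  -2  -1   0   0 ]
  [ 0   0   1   0  -3 ]
  [ 0   0   0  -1  -1 ]
ρ3 -> -1·ρ3
  [ 1  -2  -1  0   0 ]
  [ 0   0   1  0  -3 ]
  [ 0   0   0  1   1 ]
ρ1 -> ρ1 + ρ2
  [ 1  -2  0  0  -3 ]
  [ 0   0  1  0  -3 ]
  [ 0   0  0  1   1 ]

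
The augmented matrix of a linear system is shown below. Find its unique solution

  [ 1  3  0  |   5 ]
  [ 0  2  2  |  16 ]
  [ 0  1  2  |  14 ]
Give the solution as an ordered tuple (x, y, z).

r2 ← 1/2·r2
  [ 1  3  0  |   5 ]
  [ 0  1  1  |   8 ]
  [ 0  1  2  |  14 ]
r3 ← r3 − r2
  [ 1  3  0  |  5 ]
  [ 0  1  1  |  8 ]
  [ 0  0  1  |  6 ]
r2 ← r2 − r3
  [ 1  3  0  |  5 ]
  [ 0  1  0  |  2 ]
  [ 0  0  1  |  6 ]
r1 ← r1 − 3·r2
  [ 1  0  0  |  -1 ]
  [ 0  1  0  |   2 ]
  [ 0  0  1  |   6 ]
Reading off the last column: x = -1, y = 2, z = 6.

(-1, 2, 6)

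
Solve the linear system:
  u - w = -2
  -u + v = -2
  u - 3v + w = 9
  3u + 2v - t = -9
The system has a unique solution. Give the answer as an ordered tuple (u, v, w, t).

Form the augmented matrix and row-reduce:
  [  1   0  -1   0  |  -2 ]
  [ -1   1   0   0  |  -2 ]
  [  1  -3   1   0  |   9 ]
  [  3   2   0  -1  |  -9 ]
R2 -> R2 + R1
  [ 1   0  -1   0  |  -2 ]
  [ 0   1  -1   0  |  -4 ]
  [ 1  -3   1   0  |   9 ]
  [ 3   2   0  -1  |  -9 ]
R3 -> R3 − R1
  [ 1   0  -1   0  |  -2 ]
  [ 0   1  -1   0  |  -4 ]
  [ 0  -3   2   0  |  11 ]
  [ 3   2   0  -1  |  -9 ]
R4 -> R4 − 3·R1
  [ 1   0  -1   0  |  -2 ]
  [ 0   1  -1   0  |  -4 ]
  [ 0  -3   2   0  |  11 ]
  [ 0   2   3  -1  |  -3 ]
R3 -> R3 + 3·R2
  [ 1  0  -1   0  |  -2 ]
  [ 0  1  -1   0  |  -4 ]
  [ 0  0  -1   0  |  -1 ]
  [ 0  2   3  -1  |  -3 ]
R4 -> R4 − 2·R2
  [ 1  0  -1   0  |  -2 ]
  [ 0  1  -1   0  |  -4 ]
  [ 0  0  -1   0  |  -1 ]
  [ 0  0   5  -1  |   5 ]
R3 -> -1·R3
  [ 1  0  -1   0  |  -2 ]
  [ 0  1  -1   0  |  -4 ]
  [ 0  0   1   0  |   1 ]
  [ 0  0   5  -1  |   5 ]
R4 -> R4 − 5·R3
  [ 1  0  -1   0  |  -2 ]
  [ 0  1  -1   0  |  -4 ]
  [ 0  0   1   0  |   1 ]
  [ 0  0   0  -1  |   0 ]
R4 -> -1·R4
  [ 1  0  -1  0  |  -2 ]
  [ 0  1  -1  0  |  -4 ]
  [ 0  0   1  0  |   1 ]
  [ 0  0   0  1  |   0 ]
R2 -> R2 + R3
  [ 1  0  -1  0  |  -2 ]
  [ 0  1   0  0  |  -3 ]
  [ 0  0   1  0  |   1 ]
  [ 0  0   0  1  |   0 ]
R1 -> R1 + R3
  [ 1  0  0  0  |  -1 ]
  [ 0  1  0  0  |  -3 ]
  [ 0  0  1  0  |   1 ]
  [ 0  0  0  1  |   0 ]
Reading off the last column: u = -1, v = -3, w = 1, t = 0.

(-1, -3, 1, 0)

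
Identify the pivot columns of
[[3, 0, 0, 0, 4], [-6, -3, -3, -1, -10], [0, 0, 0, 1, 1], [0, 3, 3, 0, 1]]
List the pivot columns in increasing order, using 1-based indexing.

Multiply r1 by 1/3.
  [  1   0   0   0  4/3 ]
  [ -6  -3  -3  -1  -10 ]
  [  0   0   0   1    1 ]
  [  0   3   3   0    1 ]
Add 6 times r1 to r2.
  [ 1   0   0   0  4/3 ]
  [ 0  -3  -3  -1   -2 ]
  [ 0   0   0   1    1 ]
  [ 0   3   3   0    1 ]
Multiply r2 by -1/3.
  [ 1  0  0    0  4/3 ]
  [ 0  1  1  1/3  2/3 ]
  [ 0  0  0    1    1 ]
  [ 0  3  3    0    1 ]
Subtract 3 times r2 from r4.
  [ 1  0  0    0  4/3 ]
  [ 0  1  1  1/3  2/3 ]
  [ 0  0  0    1    1 ]
  [ 0  0  0   -1   -1 ]
Add r3 to r4.
  [ 1  0  0    0  4/3 ]
  [ 0  1  1  1/3  2/3 ]
  [ 0  0  0    1    1 ]
  [ 0  0  0    0    0 ]
Subtract 1/3 times r3 from r2.
  [ 1  0  0  0  4/3 ]
  [ 0  1  1  0  1/3 ]
  [ 0  0  0  1    1 ]
  [ 0  0  0  0    0 ]
Pivot columns are the columns containing a leading 1.

1, 2, 4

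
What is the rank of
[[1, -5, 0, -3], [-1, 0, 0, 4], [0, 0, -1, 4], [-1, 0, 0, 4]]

R2 -> R2 + R1
  [  1  -5   0  -3 ]
  [  0  -5   0   1 ]
  [  0   0  -1   4 ]
  [ -1   0   0   4 ]
R4 -> R4 + R1
  [ 1  -5   0  -3 ]
  [ 0  -5   0   1 ]
  [ 0   0  -1   4 ]
  [ 0  -5   0   1 ]
R2 -> -1/5·R2
  [ 1  -5   0    -3 ]
  [ 0   1   0  -1/5 ]
  [ 0   0  -1     4 ]
  [ 0  -5   0     1 ]
R4 -> R4 + 5·R2
  [ 1  -5   0    -3 ]
  [ 0   1   0  -1/5 ]
  [ 0   0  -1     4 ]
  [ 0   0   0     0 ]
R3 -> -1·R3
  [ 1  -5  0    -3 ]
  [ 0   1  0  -1/5 ]
  [ 0   0  1    -4 ]
  [ 0   0  0     0 ]
R1 -> R1 + 5·R2
  [ 1  0  0    -4 ]
  [ 0  1  0  -1/5 ]
  [ 0  0  1    -4 ]
  [ 0  0  0     0 ]
The reduced form has 3 nonzero rows.

rank = 3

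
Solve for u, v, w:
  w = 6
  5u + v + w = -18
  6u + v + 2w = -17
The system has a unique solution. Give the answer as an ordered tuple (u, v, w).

(-5, 1, 6)

Form the augmented matrix and row-reduce:
  [ 0  0  1  |    6 ]
  [ 5  1  1  |  -18 ]
  [ 6  1  2  |  -17 ]
R1 <-> R2
  [ 5  1  1  |  -18 ]
  [ 0  0  1  |    6 ]
  [ 6  1  2  |  -17 ]
R1 → 1/5·R1
  [ 1  1/5  1/5  |  -18/5 ]
  [ 0    0    1  |      6 ]
  [ 6    1    2  |    -17 ]
R3 → R3 − 6·R1
  [ 1   1/5  1/5  |  -18/5 ]
  [ 0     0    1  |      6 ]
  [ 0  -1/5  4/5  |   23/5 ]
R2 <-> R3
  [ 1   1/5  1/5  |  -18/5 ]
  [ 0  -1/5  4/5  |   23/5 ]
  [ 0     0    1  |      6 ]
R2 → -5·R2
  [ 1  1/5  1/5  |  -18/5 ]
  [ 0    1   -4  |    -23 ]
  [ 0    0    1  |      6 ]
R2 → R2 + 4·R3
  [ 1  1/5  1/5  |  -18/5 ]
  [ 0    1    0  |      1 ]
  [ 0    0    1  |      6 ]
R1 → R1 − 1/5·R3
  [ 1  1/5  0  |  -24/5 ]
  [ 0    1  0  |      1 ]
  [ 0    0  1  |      6 ]
R1 → R1 − 1/5·R2
  [ 1  0  0  |  -5 ]
  [ 0  1  0  |   1 ]
  [ 0  0  1  |   6 ]
Reading off the last column: u = -5, v = 1, w = 6.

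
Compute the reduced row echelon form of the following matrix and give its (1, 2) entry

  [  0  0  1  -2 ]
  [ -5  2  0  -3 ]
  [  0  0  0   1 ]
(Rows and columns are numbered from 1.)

R1 <-> R2
R1 → -1/5·R1
R2 → R2 + 2·R3
R1 → R1 − 3/5·R3

-2/5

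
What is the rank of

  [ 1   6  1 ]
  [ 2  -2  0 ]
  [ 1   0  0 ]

ρ2 → ρ2 − 2·ρ1
  [ 1    6   1 ]
  [ 0  -14  -2 ]
  [ 1    0   0 ]
ρ3 → ρ3 − ρ1
  [ 1    6   1 ]
  [ 0  -14  -2 ]
  [ 0   -6  -1 ]
ρ2 → -1/14·ρ2
  [ 1   6    1 ]
  [ 0   1  1/7 ]
  [ 0  -6   -1 ]
ρ3 → ρ3 + 6·ρ2
  [ 1  6     1 ]
  [ 0  1   1/7 ]
  [ 0  0  -1/7 ]
ρ3 → -7·ρ3
  [ 1  6    1 ]
  [ 0  1  1/7 ]
  [ 0  0    1 ]
ρ2 → ρ2 − 1/7·ρ3
  [ 1  6  1 ]
  [ 0  1  0 ]
  [ 0  0  1 ]
ρ1 → ρ1 − ρ3
  [ 1  6  0 ]
  [ 0  1  0 ]
  [ 0  0  1 ]
ρ1 → ρ1 − 6·ρ2
  [ 1  0  0 ]
  [ 0  1  0 ]
  [ 0  0  1 ]
The reduced form has 3 nonzero rows.

rank = 3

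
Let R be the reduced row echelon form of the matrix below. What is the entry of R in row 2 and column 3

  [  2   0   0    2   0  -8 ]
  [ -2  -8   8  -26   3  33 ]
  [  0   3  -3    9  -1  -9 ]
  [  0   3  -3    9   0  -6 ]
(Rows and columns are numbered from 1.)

r1 ← 1/2·r1
  [  1   0   0    1   0  -4 ]
  [ -2  -8   8  -26   3  33 ]
  [  0   3  -3    9  -1  -9 ]
  [  0   3  -3    9   0  -6 ]
r2 ← r2 + 2·r1
  [ 1   0   0    1   0  -4 ]
  [ 0  -8   8  -24   3  25 ]
  [ 0   3  -3    9  -1  -9 ]
  [ 0   3  -3    9   0  -6 ]
r2 ← -1/8·r2
  [ 1  0   0  1     0     -4 ]
  [ 0  1  -1  3  -3/8  -25/8 ]
  [ 0  3  -3  9    -1     -9 ]
  [ 0  3  -3  9     0     -6 ]
r3 ← r3 − 3·r2
  [ 1  0   0  1     0     -4 ]
  [ 0  1  -1  3  -3/8  -25/8 ]
  [ 0  0   0  0   1/8    3/8 ]
  [ 0  3  -3  9     0     -6 ]
r4 ← r4 − 3·r2
  [ 1  0   0  1     0     -4 ]
  [ 0  1  -1  3  -3/8  -25/8 ]
  [ 0  0   0  0   1/8    3/8 ]
  [ 0  0   0  0   9/8   27/8 ]
r3 ← 8·r3
  [ 1  0   0  1     0     -4 ]
  [ 0  1  -1  3  -3/8  -25/8 ]
  [ 0  0   0  0     1      3 ]
  [ 0  0   0  0   9/8   27/8 ]
r4 ← r4 − 9/8·r3
  [ 1  0   0  1     0     -4 ]
  [ 0  1  -1  3  -3/8  -25/8 ]
  [ 0  0   0  0     1      3 ]
  [ 0  0   0  0     0      0 ]
r2 ← r2 + 3/8·r3
  [ 1  0   0  1  0  -4 ]
  [ 0  1  -1  3  0  -2 ]
  [ 0  0   0  0  1   3 ]
  [ 0  0   0  0  0   0 ]

-1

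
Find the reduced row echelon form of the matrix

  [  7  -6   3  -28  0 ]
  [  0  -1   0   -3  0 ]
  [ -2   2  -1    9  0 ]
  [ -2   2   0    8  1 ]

[[1, 0, 0, -1, 0], [0, 1, 0, 3, 0], [0, 0, 1, -1, 0], [0, 0, 0, 0, 1]]

r1 -> 1/7·r1
  [  1  -6/7  3/7  -4  0 ]
  [  0    -1    0  -3  0 ]
  [ -2     2   -1   9  0 ]
  [ -2     2    0   8  1 ]
r3 -> r3 + 2·r1
  [  1  -6/7   3/7  -4  0 ]
  [  0    -1     0  -3  0 ]
  [  0   2/7  -1/7   1  0 ]
  [ -2     2     0   8  1 ]
r4 -> r4 + 2·r1
  [ 1  -6/7   3/7  -4  0 ]
  [ 0    -1     0  -3  0 ]
  [ 0   2/7  -1/7   1  0 ]
  [ 0   2/7   6/7   0  1 ]
r2 -> -1·r2
  [ 1  -6/7   3/7  -4  0 ]
  [ 0     1     0   3  0 ]
  [ 0   2/7  -1/7   1  0 ]
  [ 0   2/7   6/7   0  1 ]
r3 -> r3 − 2/7·r2
  [ 1  -6/7   3/7   -4  0 ]
  [ 0     1     0    3  0 ]
  [ 0     0  -1/7  1/7  0 ]
  [ 0   2/7   6/7    0  1 ]
r4 -> r4 − 2/7·r2
  [ 1  -6/7   3/7    -4  0 ]
  [ 0     1     0     3  0 ]
  [ 0     0  -1/7   1/7  0 ]
  [ 0     0   6/7  -6/7  1 ]
r3 -> -7·r3
  [ 1  -6/7  3/7    -4  0 ]
  [ 0     1    0     3  0 ]
  [ 0     0    1    -1  0 ]
  [ 0     0  6/7  -6/7  1 ]
r4 -> r4 − 6/7·r3
  [ 1  -6/7  3/7  -4  0 ]
  [ 0     1    0   3  0 ]
  [ 0     0    1  -1  0 ]
  [ 0     0    0   0  1 ]
r1 -> r1 − 3/7·r3
  [ 1  -6/7  0  -25/7  0 ]
  [ 0     1  0      3  0 ]
  [ 0     0  1     -1  0 ]
  [ 0     0  0      0  1 ]
r1 -> r1 + 6/7·r2
  [ 1  0  0  -1  0 ]
  [ 0  1  0   3  0 ]
  [ 0  0  1  -1  0 ]
  [ 0  0  0   0  1 ]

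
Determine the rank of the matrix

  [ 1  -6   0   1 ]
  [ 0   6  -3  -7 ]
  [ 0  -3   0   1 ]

R2 ← 1/6·R2
R3 ← R3 + 3·R2
R3 ← -2/3·R3
R2 ← R2 + 1/2·R3
R1 ← R1 + 6·R2
The reduced form has 3 nonzero rows.

rank = 3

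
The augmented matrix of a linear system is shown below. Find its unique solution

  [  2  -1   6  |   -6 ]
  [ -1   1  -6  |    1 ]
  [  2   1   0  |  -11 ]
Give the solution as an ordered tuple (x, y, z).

(-5, -1, 1/2)

R1 → 1/2·R1
  [  1  -1/2   3  |   -3 ]
  [ -1     1  -6  |    1 ]
  [  2     1   0  |  -11 ]
R2 → R2 + R1
  [ 1  -1/2   3  |   -3 ]
  [ 0   1/2  -3  |   -2 ]
  [ 2     1   0  |  -11 ]
R3 → R3 − 2·R1
  [ 1  -1/2   3  |  -3 ]
  [ 0   1/2  -3  |  -2 ]
  [ 0     2  -6  |  -5 ]
R2 → 2·R2
  [ 1  -1/2   3  |  -3 ]
  [ 0     1  -6  |  -4 ]
  [ 0     2  -6  |  -5 ]
R3 → R3 − 2·R2
  [ 1  -1/2   3  |  -3 ]
  [ 0     1  -6  |  -4 ]
  [ 0     0   6  |   3 ]
R3 → 1/6·R3
  [ 1  -1/2   3  |   -3 ]
  [ 0     1  -6  |   -4 ]
  [ 0     0   1  |  1/2 ]
R2 → R2 + 6·R3
  [ 1  -1/2  3  |   -3 ]
  [ 0     1  0  |   -1 ]
  [ 0     0  1  |  1/2 ]
R1 → R1 − 3·R3
  [ 1  -1/2  0  |  -9/2 ]
  [ 0     1  0  |    -1 ]
  [ 0     0  1  |   1/2 ]
R1 → R1 + 1/2·R2
  [ 1  0  0  |   -5 ]
  [ 0  1  0  |   -1 ]
  [ 0  0  1  |  1/2 ]
Reading off the last column: x = -5, y = -1, z = 1/2.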